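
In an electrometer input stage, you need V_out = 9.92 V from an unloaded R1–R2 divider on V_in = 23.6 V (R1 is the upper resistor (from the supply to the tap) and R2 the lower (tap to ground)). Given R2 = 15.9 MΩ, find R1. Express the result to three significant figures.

The divider ratio is R2/(R1+R2) = 9.92/23.6 = 0.4203.
R1 = R2·(1/k − 1) = 15.9 × 1.379 = 21.93 MΩ.

R1 ≈ 21.9 MΩ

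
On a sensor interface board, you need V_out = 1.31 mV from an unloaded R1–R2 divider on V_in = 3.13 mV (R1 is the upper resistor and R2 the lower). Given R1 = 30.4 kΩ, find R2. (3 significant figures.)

R2 ≈ 21.9 kΩ

Required fraction k = V_out/V_in = 0.4185.
So R2 = R1 · V_out/(V_in − V_out) = 30.4 × 1.31/(3.13 − 1.31) = 30.4 × 0.7198 = 21.88 kΩ.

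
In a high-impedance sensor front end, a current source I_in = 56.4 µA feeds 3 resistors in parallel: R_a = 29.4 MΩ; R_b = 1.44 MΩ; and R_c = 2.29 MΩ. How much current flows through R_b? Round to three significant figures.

Total conductance ΣG = 1/29.4 + 1/1.44 + 1/2.29 = 1.165 (units of 1/MΩ).
By the current-divider rule, I = I_in · G_k/ΣG = 56.4 × 0.5960 = 33.62 µA.

I ≈ 33.6 µA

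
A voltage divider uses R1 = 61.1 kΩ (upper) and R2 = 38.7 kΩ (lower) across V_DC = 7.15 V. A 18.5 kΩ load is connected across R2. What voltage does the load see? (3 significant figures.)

V_out ≈ 1.22 V

R2 ‖ R_L = (38.7 × 18.5)/(38.7 + 18.5) = 12.52 kΩ.
Voltage divider with the loaded lower leg: V_out = 7.15 × 12.52/(61.1 + 12.52) = 7.15 × 0.1700 = 1.216 V.
(Unloaded it would be 2.77 V; the load pulls it down.)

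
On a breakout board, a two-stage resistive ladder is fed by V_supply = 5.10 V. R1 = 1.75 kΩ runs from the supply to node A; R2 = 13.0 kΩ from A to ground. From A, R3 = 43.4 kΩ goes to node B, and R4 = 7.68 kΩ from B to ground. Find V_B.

Looking into the second stage from A: R3 + R4 = 51.08 kΩ appears in parallel with R2.
Effective lower resistance at A: R2 ‖ 51.08 = 10.36 kΩ.
V_A = 5.10 × 10.36/(1.75 + 10.36) = 4.363 V.
Stage 2 is unloaded, so V_B = V_A · R4/(R3+R4) = 4.363 × 7.68/51.08 = 0.6560 V.

V_B ≈ 0.656 V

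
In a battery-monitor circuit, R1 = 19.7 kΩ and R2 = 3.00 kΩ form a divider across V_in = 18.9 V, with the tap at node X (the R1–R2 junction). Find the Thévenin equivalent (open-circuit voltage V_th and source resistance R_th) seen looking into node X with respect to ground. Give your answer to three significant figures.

V_th ≈ 2.50 V, R_th ≈ 2.60 kΩ

With X open, the divider is unloaded: V_th = 18.9 × 3.00/22.70 = 2.498 V.
Zeroing V_in shorts the top of R1 to ground, so R_th = R1 ‖ R2 = 2.604 kΩ.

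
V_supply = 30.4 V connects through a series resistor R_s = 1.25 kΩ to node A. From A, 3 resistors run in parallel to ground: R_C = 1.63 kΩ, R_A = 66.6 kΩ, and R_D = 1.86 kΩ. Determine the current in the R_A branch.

Combine the parallel branches: R_p = (1/1.63 + 1/66.6 + 1/1.86)⁻¹ = 0.8575 kΩ.
Node voltage V_A = V_supply · R_p/(R_s + R_p) = 30.4 × 0.4069 = 12.37 V.
I(R_A) = V_A / R_A = 12.37/66.6 = 0.1857 mA.

I ≈ 0.186 mA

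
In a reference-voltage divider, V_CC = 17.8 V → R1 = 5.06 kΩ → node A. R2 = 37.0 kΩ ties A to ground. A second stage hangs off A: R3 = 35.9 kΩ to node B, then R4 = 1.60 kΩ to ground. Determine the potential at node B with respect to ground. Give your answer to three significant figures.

V_B ≈ 0.597 V

Node A sees R2 in parallel with the series input of stage 2, R3 + R4 = 37.50 kΩ.
Effective lower resistance at A: R2 ‖ 37.50 = 18.62 kΩ.
First divider: V_A = V_CC · 18.62/(5.06 + 18.62) = 14.00 V.
V_B = V_A × 0.04267 = 0.5972 V.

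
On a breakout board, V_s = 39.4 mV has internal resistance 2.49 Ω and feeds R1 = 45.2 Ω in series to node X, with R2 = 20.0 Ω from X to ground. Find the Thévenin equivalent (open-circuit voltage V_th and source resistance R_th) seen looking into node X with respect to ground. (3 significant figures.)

V_th ≈ 11.6 mV, R_th ≈ 14.1 Ω

R1' = 2.49 + 45.2 = 47.69 Ω (source resistance + R1).
Open-circuit (no load on X): V_th = V_s · R2/(R1' + R2) = 39.4 × 20.0/(47.69 + 20.0) = 11.64 mV.
With V_s suppressed (replaced by a short), R_th = R1' ‖ R2 = (47.69 × 20.0)/(47.69 + 20.0) = 14.09 Ω.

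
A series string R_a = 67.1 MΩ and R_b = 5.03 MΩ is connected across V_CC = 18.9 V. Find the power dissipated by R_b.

P ≈ 0.345 µW

Series current I = V_CC/ΣR = 18.9/72.13 = 0.2620 µA.
V(R_b) = I·R = 1.318 V; P = V·I = 1.318 × 0.2620 = 0.3454 µW.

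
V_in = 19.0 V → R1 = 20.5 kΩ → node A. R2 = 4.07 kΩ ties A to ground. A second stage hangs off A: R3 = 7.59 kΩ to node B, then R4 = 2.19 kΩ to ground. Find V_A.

The second stage (R3 + R4 = 9.780 kΩ) loads node A in parallel with R2.
R2 ‖ (R3+R4) = 2.874 kΩ.
So V_A = 19.0 × 0.1230 = 2.336 V.

V_A ≈ 2.34 V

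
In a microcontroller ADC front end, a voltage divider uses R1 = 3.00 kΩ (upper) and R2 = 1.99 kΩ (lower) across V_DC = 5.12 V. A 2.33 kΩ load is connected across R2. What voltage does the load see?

V_out ≈ 1.35 V

R2 ‖ R_L = (1.99 × 2.33)/(1.99 + 2.33) = 1.073 kΩ.
Voltage divider with the loaded lower leg: V_out = 5.12 × 1.073/(3.00 + 1.073) = 5.12 × 0.2635 = 1.349 V.
(Unloaded it would be 2.04 V; the load pulls it down.)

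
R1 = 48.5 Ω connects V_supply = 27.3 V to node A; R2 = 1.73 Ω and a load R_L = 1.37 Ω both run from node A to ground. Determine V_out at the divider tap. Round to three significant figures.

The load sits in parallel with R2, giving an effective lower resistance R2' = R2·R_L/(R2+R_L) = 0.7645 Ω.
Voltage divider with the loaded lower leg: V_out = 27.3 × 0.7645/(48.5 + 0.7645) = 27.3 × 0.01552 = 0.4237 V.

V_out ≈ 0.424 V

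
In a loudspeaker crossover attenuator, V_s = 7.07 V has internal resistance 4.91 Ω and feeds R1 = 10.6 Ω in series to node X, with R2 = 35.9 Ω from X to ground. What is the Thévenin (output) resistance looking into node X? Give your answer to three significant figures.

R_th ≈ 10.8 Ω

R1' = 4.91 + 10.6 = 15.51 Ω (source resistance + R1).
Zeroing V_s shorts the top of R1' to ground, so R_th = R1' ‖ R2 = 10.83 Ω.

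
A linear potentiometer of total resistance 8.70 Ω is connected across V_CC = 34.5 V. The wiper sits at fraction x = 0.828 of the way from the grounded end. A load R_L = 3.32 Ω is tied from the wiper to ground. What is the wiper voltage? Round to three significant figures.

V_out ≈ 20.8 V

Lower segment x·R_p = 7.204 Ω; upper segment (1−x)·R_p = 1.496 Ω.
(x·R_p) ‖ R_L = 2.273 Ω.
Then V_out = V_CC · 2.273/(1.496 + 2.273) = 20.80 V.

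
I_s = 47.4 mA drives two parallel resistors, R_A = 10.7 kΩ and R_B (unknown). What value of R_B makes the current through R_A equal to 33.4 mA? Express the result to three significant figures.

R_B ≈ 25.5 kΩ

Two-branch current divider: I_A = I_s · R_B/(R_A + R_B).
33.4/47.4 = R_B/(R_A + R_B) → R_B = R_A · (0.7046)/(1 − 0.7046) = 10.7 × 2.386 = 25.53 kΩ.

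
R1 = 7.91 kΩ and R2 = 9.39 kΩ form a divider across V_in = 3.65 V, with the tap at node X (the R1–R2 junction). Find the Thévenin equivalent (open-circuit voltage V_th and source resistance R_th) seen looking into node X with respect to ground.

V_th ≈ 1.98 V, R_th ≈ 4.29 kΩ

Open-circuit (no load on X): V_th = V_in · R2/(R1 + R2) = 3.65 × 9.39/(7.910 + 9.39) = 1.981 V.
With V_in suppressed (replaced by a short), R_th = R1 ‖ R2 = (7.910 × 9.39)/(7.910 + 9.39) = 4.293 kΩ.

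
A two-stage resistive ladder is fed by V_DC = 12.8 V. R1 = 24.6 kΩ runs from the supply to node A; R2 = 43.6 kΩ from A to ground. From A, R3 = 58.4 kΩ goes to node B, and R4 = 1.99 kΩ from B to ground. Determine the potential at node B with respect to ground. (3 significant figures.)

V_B ≈ 0.214 V

Looking into the second stage from A: R3 + R4 = 60.39 kΩ appears in parallel with R2.
R2 ‖ (R3+R4) = 25.32 kΩ.
So V_A = 12.8 × 0.5072 = 6.492 V.
Stage 2 is unloaded, so V_B = V_A · R4/(R3+R4) = 6.492 × 1.99/60.39 = 0.2139 V.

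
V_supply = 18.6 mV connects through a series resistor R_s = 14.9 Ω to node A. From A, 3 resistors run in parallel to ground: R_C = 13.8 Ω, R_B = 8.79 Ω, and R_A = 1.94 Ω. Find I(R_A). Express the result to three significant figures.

Parallel bank: R_p = 1/(1/13.8 + 1/8.79 + 1/1.94) = 1.425 Ω.
Node voltage V_A = V_supply · R_p/(R_s + R_p) = 18.6 × 0.08730 = 1.624 mV.
I(R_A) = V_A / R_A = 1.624/1.94 = 0.8370 mA.

I ≈ 0.837 mA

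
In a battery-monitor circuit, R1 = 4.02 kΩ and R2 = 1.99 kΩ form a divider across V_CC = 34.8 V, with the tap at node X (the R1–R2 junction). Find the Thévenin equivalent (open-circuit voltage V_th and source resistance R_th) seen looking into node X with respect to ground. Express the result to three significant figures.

V_th ≈ 11.5 V, R_th ≈ 1.33 kΩ

Open-circuit (no load on X): V_th = V_CC · R2/(R1 + R2) = 34.8 × 1.99/(4.020 + 1.99) = 11.52 V.
With V_CC suppressed (replaced by a short), R_th = R1 ‖ R2 = (4.020 × 1.99)/(4.020 + 1.99) = 1.331 kΩ.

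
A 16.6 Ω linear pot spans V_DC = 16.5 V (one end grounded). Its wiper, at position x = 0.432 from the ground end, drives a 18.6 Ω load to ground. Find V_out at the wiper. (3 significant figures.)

V_out ≈ 5.85 V

The pot divides into 9.429 Ω above the wiper and 7.171 Ω below.
Lower segment in parallel with the load: 7.171 ‖ 18.6 = 5.176 Ω.
Loaded-divider output: V_out = 16.5 × 0.3544 = 5.847 V.
(Unloaded: V_out = x·V_DC = 7.13 V.)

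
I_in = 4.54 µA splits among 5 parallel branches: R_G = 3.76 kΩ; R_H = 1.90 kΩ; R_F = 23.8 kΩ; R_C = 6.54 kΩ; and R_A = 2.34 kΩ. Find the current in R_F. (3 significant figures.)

I ≈ 0.135 µA

Total conductance ΣG = 1/3.76 + 1/1.90 + 1/23.8 + 1/6.54 + 1/2.34 = 1.415 (units of 1/kΩ).
By the current-divider rule, I = I_in · G_k/ΣG = 4.54 × 0.02970 = 0.1349 µA.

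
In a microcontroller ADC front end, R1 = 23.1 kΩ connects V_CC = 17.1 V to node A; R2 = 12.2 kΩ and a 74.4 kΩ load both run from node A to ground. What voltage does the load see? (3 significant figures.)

V_out ≈ 5.34 V

The load sits in parallel with R2, giving an effective lower resistance R2' = R2·R_L/(R2+R_L) = 10.48 kΩ.
Then V_out = V_CC · R2'/(R1 + R2') = 17.1 × 10.48/33.58 = 5.337 V.
(Unloaded it would be 5.91 V; the load pulls it down.)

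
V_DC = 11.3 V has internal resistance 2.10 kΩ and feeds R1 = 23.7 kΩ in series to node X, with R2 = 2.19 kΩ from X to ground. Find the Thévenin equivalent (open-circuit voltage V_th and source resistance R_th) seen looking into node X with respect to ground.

R1' = 2.10 + 23.7 = 25.80 kΩ (source resistance + R1).
With X open, the divider is unloaded: V_th = 11.3 × 2.19/27.99 = 0.8841 V.
Zeroing V_DC shorts the top of R1' to ground, so R_th = R1' ‖ R2 = 2.019 kΩ.

V_th ≈ 0.884 V, R_th ≈ 2.02 kΩ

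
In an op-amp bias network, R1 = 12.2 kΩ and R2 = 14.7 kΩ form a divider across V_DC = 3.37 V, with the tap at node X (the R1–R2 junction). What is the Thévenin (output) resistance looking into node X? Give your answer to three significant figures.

R_th ≈ 6.67 kΩ

Looking into X with the source shorted: R_th = R1·R2/(R1+R2) = 12.20 × 14.7/26.90 = 6.667 kΩ.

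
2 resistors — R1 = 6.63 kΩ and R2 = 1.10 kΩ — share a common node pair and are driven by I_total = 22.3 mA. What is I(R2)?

Two-branch current divider: I_k = I_total · R_other/(R_1 + R_2).
So I = 22.3 × 6.63/7.730 = 19.13 mA.

I ≈ 19.1 mA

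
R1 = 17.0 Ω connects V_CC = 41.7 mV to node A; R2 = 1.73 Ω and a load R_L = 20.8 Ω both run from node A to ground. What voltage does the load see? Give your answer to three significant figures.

The load sits in parallel with R2, giving an effective lower resistance R2' = R2·R_L/(R2+R_L) = 1.597 Ω.
Now apply the divider: V_out = 41.7 × 0.08588 = 3.581 mV.
(Unloaded it would be 3.85 mV; the load pulls it down.)

V_out ≈ 3.58 mV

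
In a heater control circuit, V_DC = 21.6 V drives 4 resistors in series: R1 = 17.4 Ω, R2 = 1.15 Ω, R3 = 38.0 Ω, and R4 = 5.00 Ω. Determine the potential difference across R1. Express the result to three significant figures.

V ≈ 6.11 V

Series total: ΣR = 17.4 + 1.15 + 38.0 + 5.00 = 61.55 Ω.
V = V_DC · R/ΣR = 21.6 × 0.2827 = 6.106 V.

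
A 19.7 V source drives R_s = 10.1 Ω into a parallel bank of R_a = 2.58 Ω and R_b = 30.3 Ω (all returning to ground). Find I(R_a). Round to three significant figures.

Equivalent of the parallel group: R_p = 2.378 Ω.
Node voltage V_A = V_DC · R_p/(R_s + R_p) = 19.7 × 0.1905 = 3.754 V.
Branch current I = V_A/R_a = 3.754/2.58 = 1.455 A.

I ≈ 1.45 A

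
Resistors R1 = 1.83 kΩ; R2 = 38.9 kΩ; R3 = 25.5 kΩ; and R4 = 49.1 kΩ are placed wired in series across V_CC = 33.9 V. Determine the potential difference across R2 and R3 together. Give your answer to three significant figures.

Total series resistance ΣR = 1.83 + 38.9 + 25.5 + 49.1 = 115.3 kΩ.
R_{R2..R3} = 38.9 + 25.5 = 64.40 kΩ.
Voltage divider: V = V_CC · (64.40 / 115.3) = 33.9 × 0.5584 = 18.93 V.

V ≈ 18.9 V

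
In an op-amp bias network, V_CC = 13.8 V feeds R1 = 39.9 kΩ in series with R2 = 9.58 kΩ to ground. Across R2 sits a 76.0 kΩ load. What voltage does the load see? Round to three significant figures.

R2 ‖ R_L = (9.58 × 76.0)/(9.58 + 76.0) = 8.508 kΩ.
Voltage divider with the loaded lower leg: V_out = 13.8 × 8.508/(39.9 + 8.508) = 13.8 × 0.1757 = 2.425 V.
(Unloaded it would be 2.67 V; the load pulls it down.)

V_out ≈ 2.43 V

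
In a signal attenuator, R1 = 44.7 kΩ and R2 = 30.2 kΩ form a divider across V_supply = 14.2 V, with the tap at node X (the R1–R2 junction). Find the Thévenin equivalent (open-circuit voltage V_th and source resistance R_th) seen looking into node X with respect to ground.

With X open, the divider is unloaded: V_th = 14.2 × 30.2/74.90 = 5.726 V.
Looking into X with the source shorted: R_th = R1·R2/(R1+R2) = 44.70 × 30.2/74.90 = 18.02 kΩ.

V_th ≈ 5.73 V, R_th ≈ 18.0 kΩ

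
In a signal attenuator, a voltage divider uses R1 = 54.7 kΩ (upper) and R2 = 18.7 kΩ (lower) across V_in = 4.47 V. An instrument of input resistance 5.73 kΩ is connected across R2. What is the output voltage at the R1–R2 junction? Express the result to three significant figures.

The load sits in parallel with R2, giving an effective lower resistance R2' = R2·R_L/(R2+R_L) = 4.386 kΩ.
Voltage divider with the loaded lower leg: V_out = 4.47 × 4.386/(54.7 + 4.386) = 4.47 × 0.07423 = 0.3318 V.

V_out ≈ 0.332 V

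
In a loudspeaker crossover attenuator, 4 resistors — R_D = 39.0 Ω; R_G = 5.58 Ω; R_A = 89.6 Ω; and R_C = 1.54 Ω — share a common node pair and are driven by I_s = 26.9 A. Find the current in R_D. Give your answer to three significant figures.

ΣG = 1/39.0 + 1/5.58 + 1/89.6 + 1/1.54 = 0.8654.
Current divider: I(R_D) = I_s · G_k/ΣG = 26.9 × (0.02564/0.8654) = 26.9 × 0.02963 = 0.7971 A.

I ≈ 0.797 A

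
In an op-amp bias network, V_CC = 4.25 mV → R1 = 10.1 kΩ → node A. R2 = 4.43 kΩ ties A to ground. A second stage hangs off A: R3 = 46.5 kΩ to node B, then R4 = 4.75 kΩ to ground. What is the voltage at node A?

Looking into the second stage from A: R3 + R4 = 51.25 kΩ appears in parallel with R2.
R2 ‖ (R3+R4) = 4.078 kΩ.
V_A = 4.25 × 4.078/(10.1 + 4.078) = 1.222 mV.

V_A ≈ 1.22 mV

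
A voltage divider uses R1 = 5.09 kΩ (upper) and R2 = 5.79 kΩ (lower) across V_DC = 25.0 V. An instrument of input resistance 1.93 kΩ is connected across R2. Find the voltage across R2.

R2 ‖ R_L = (5.79 × 1.93)/(5.79 + 1.93) = 1.447 kΩ.
Now apply the divider: V_out = 25.0 × 0.2214 = 5.535 V.

V_out ≈ 5.54 V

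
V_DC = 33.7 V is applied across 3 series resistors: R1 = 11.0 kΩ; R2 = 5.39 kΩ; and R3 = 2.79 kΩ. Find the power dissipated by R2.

P ≈ 16.6 mW

The common current is I = 33.7/19.18 = 1.757 mA.
P(R2) = I²·R2 = (1.757)² × 5.39 = 16.64 mW.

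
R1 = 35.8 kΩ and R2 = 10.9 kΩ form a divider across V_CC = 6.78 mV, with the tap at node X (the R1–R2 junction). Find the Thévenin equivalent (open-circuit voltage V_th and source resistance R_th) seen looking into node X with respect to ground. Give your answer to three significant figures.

V_th ≈ 1.58 mV, R_th ≈ 8.36 kΩ

V_th is the unloaded tap voltage: V_CC · R2/(R1+R2) = 6.78 × 0.2334 = 1.582 mV.
With V_CC suppressed (replaced by a short), R_th = R1 ‖ R2 = (35.80 × 10.9)/(35.80 + 10.9) = 8.356 kΩ.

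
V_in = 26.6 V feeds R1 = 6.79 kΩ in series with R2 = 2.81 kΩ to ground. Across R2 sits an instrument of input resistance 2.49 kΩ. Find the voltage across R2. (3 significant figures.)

V_out ≈ 4.33 V

R2 ‖ R_L = (2.81 × 2.49)/(2.81 + 2.49) = 1.320 kΩ.
Now apply the divider: V_out = 26.6 × 0.1628 = 4.330 V.
(Unloaded it would be 7.79 V; the load pulls it down.)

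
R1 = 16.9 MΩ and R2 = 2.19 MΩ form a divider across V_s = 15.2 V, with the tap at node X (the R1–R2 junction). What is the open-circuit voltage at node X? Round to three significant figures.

With X open, the divider is unloaded: V_th = 15.2 × 2.19/19.09 = 1.744 V.

V_th ≈ 1.74 V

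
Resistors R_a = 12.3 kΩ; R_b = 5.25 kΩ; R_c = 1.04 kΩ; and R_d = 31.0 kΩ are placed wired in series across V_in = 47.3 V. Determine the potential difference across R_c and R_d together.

Series total: ΣR = 12.3 + 5.25 + 1.04 + 31.0 = 49.59 kΩ.
R_{R_c..R_d} = 1.04 + 31.0 = 32.04 kΩ.
Voltage divider: V = V_in · (32.04 / 49.59) = 47.3 × 0.6461 = 30.56 V.

V ≈ 30.6 V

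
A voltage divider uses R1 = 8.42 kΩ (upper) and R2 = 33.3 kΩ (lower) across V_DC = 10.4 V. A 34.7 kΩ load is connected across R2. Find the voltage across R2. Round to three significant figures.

The load sits in parallel with R2, giving an effective lower resistance R2' = R2·R_L/(R2+R_L) = 16.99 kΩ.
Then V_out = V_DC · R2'/(R1 + R2') = 10.4 × 16.99/25.41 = 6.954 V.

V_out ≈ 6.95 V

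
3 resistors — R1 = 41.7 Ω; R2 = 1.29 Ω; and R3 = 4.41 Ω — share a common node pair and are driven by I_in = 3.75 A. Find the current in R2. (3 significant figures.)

Total conductance ΣG = 1/41.7 + 1/1.29 + 1/4.41 = 1.026 (units of 1/Ω).
Current divider: I(R2) = I_in · G_k/ΣG = 3.75 × (0.7752/1.026) = 3.75 × 0.7556 = 2.833 A.

I ≈ 2.83 A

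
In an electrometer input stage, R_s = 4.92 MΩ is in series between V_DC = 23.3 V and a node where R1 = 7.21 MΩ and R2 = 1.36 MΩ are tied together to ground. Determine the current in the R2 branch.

I ≈ 3.23 µA

Combine the parallel branches: R_p = (1/7.21 + 1/1.36)⁻¹ = 1.144 MΩ.
Node voltage V_A = V_DC · R_p/(R_s + R_p) = 23.3 × 0.1887 = 4.396 V.
I(R2) = V_A / R2 = 4.396/1.36 = 3.232 µA.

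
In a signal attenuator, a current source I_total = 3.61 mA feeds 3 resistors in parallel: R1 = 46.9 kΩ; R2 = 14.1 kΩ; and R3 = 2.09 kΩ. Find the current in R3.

I ≈ 3.03 mA

ΣG = 1/46.9 + 1/14.1 + 1/2.09 = 0.5707.
By the current-divider rule, I = I_total · G_k/ΣG = 3.61 × 0.8384 = 3.027 mA.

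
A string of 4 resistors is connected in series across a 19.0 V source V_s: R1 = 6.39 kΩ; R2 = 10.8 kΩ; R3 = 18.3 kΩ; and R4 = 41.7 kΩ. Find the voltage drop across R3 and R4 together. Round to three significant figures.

Series total: ΣR = 6.39 + 10.8 + 18.3 + 41.7 = 77.19 kΩ.
R_{R3..R4} = 18.3 + 41.7 = 60.00 kΩ.
V = V_s · R/ΣR = 19.0 × 0.7773 = 14.77 V.

V ≈ 14.8 V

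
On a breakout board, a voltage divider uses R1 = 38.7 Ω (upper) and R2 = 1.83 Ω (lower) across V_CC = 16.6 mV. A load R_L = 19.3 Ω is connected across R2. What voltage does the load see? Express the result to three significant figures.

First combine the lower leg with the load: R2 ‖ R_L = 1.672 Ω.
Then V_out = V_CC · R2'/(R1 + R2') = 16.6 × 1.672/40.37 = 0.6873 mV.

V_out ≈ 0.687 mV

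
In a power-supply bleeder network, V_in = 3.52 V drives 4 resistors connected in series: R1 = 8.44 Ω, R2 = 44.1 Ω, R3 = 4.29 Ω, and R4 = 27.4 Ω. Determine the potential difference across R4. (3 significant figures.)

Series total: ΣR = 8.44 + 44.1 + 4.29 + 27.4 = 84.23 Ω.
Voltage divider: V = V_in · (27.40 / 84.23) = 3.52 × 0.3253 = 1.145 V.

V ≈ 1.15 V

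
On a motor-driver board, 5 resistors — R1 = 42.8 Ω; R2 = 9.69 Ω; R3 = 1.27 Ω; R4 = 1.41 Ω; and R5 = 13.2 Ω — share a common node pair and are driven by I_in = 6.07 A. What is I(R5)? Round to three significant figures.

I ≈ 0.271 A

ΣG = 1/42.8 + 1/9.69 + 1/1.27 + 1/1.41 + 1/13.2 = 1.699.
R5 takes the fraction G_k/ΣG = 0.07576/1.699 = 0.04459, so I = 6.07 × 0.04459 = 0.2707 A.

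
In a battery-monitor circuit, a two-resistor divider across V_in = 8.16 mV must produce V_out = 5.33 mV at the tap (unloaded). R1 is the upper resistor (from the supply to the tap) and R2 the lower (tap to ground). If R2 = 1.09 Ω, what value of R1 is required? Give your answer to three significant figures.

V_out/V_in = R2/(R1+R2) = 0.6532.
Rearranging, R1 = R2·(1−k)/k = 1.09 × 0.5310 = 0.5787 Ω.

R1 ≈ 0.579 Ω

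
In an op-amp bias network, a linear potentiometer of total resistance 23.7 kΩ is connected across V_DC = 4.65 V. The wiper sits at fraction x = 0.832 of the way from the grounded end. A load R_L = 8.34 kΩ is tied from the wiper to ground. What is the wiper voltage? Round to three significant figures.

V_out ≈ 2.77 V

Lower segment x·R_p = 19.72 kΩ; upper segment (1−x)·R_p = 3.982 kΩ.
R_L loads the lower segment: effective lower R = 5.861 kΩ.
Then V_out = V_DC · 5.861/(3.982 + 5.861) = 2.769 V.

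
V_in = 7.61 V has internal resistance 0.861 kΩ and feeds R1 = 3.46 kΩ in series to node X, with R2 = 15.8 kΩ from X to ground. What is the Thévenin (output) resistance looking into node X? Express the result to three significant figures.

R1' = 0.861 + 3.46 = 4.321 kΩ (source resistance + R1).
With V_in suppressed (replaced by a short), R_th = R1' ‖ R2 = (4.321 × 15.8)/(4.321 + 15.8) = 3.393 kΩ.

R_th ≈ 3.39 kΩ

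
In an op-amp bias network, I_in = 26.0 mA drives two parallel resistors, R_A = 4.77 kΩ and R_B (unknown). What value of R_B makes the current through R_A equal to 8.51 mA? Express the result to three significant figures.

R_B ≈ 2.32 kΩ

The fraction through R_A equals R_B/(R_A+R_B).
With f = 0.3273, R_B = R_A · f/(1−f) = 4.77 × 0.4866 = 2.321 kΩ.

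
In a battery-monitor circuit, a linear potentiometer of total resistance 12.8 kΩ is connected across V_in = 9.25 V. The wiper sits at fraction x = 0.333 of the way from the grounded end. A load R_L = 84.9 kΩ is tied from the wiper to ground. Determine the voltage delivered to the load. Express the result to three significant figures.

V_out ≈ 2.98 V

Lower segment x·R_p = 4.262 kΩ; upper segment (1−x)·R_p = 8.538 kΩ.
Lower segment in parallel with the load: 4.262 ‖ 84.9 = 4.059 kΩ.
Then V_out = V_in · 4.059/(8.538 + 4.059) = 2.980 V.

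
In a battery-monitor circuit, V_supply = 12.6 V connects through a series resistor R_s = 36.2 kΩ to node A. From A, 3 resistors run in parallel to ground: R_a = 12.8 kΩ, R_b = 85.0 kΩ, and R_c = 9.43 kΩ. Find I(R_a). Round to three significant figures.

I ≈ 0.122 mA

Equivalent of the parallel group: R_p = 5.104 kΩ.
Node voltage V_A = V_supply · R_p/(R_s + R_p) = 12.6 × 0.1236 = 1.557 V.
I(R_a) = V_A / R_a = 1.557/12.8 = 0.1216 mA.
(Equivalently: I_total = 0.3051 mA, then current-divider fraction G_k/ΣG = 0.3987.)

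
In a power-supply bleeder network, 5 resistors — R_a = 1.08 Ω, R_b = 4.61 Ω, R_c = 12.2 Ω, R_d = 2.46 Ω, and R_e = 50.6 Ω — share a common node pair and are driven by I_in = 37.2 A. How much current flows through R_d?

I ≈ 9.16 A

Conductances: ΣG = 1/1.08 + 1/4.61 + 1/12.2 + 1/2.46 + 1/50.6 = 1.651 (1/Ω).
R_d takes the fraction G_k/ΣG = 0.4065/1.651 = 0.2462, so I = 37.2 × 0.2462 = 9.159 A.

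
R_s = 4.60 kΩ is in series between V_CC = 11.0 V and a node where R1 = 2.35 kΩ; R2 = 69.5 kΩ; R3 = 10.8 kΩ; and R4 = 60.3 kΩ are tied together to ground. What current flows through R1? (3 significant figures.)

Parallel bank: R_p = 1/(1/2.35 + 1/69.5 + 1/10.8 + 1/60.3) = 1.821 kΩ.
V_A = 11.0 × 1.821/6.421 = 3.120 V.
I(R1) = V_A / R1 = 3.120/2.35 = 1.328 mA.

I ≈ 1.33 mA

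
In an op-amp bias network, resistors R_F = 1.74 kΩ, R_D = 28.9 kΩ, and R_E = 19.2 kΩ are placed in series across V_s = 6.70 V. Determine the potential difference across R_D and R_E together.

ΣR = 1.74 + 28.9 + 19.2 = 49.84 kΩ.
R_{R_D..R_E} = 28.9 + 19.2 = 48.10 kΩ.
V = V_s · R/ΣR = 6.70 × 0.9651 = 6.466 V.

V ≈ 6.47 V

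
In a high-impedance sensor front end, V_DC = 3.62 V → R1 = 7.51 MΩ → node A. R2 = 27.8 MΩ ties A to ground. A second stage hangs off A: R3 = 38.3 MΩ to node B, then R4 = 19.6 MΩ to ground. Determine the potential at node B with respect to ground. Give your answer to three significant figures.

V_B ≈ 0.875 V

The second stage (R3 + R4 = 57.90 MΩ) loads node A in parallel with R2.
R2 ‖ (R3+R4) = 18.78 MΩ.
First divider: V_A = V_DC · 18.78/(7.51 + 18.78) = 2.586 V.
Stage 2 is unloaded, so V_B = V_A · R4/(R3+R4) = 2.586 × 19.6/57.90 = 0.8754 V.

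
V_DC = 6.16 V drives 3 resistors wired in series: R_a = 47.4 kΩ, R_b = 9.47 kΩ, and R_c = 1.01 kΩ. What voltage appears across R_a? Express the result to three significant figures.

Series total: ΣR = 47.4 + 9.47 + 1.01 = 57.88 kΩ.
V = V_DC · R/ΣR = 6.16 × 0.8189 = 5.045 V.

V ≈ 5.04 V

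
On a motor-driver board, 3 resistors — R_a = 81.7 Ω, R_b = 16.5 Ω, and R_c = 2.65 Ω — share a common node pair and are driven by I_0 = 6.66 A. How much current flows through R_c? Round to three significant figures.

I ≈ 5.58 A

Conductances: ΣG = 1/81.7 + 1/16.5 + 1/2.65 = 0.4502 (1/Ω).
By the current-divider rule, I = I_0 · G_k/ΣG = 6.66 × 0.8382 = 5.582 A.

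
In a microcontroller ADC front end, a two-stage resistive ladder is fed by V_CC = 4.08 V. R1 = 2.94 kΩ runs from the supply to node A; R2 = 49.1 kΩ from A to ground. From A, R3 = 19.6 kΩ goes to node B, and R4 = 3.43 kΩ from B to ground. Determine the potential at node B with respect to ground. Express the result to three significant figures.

V_B ≈ 0.512 V

Looking into the second stage from A: R3 + R4 = 23.03 kΩ appears in parallel with R2.
R2 ‖ (R3+R4) = 15.68 kΩ.
V_A = 4.08 × 15.68/(2.94 + 15.68) = 3.436 V.
Stage 2 is unloaded, so V_B = V_A · R4/(R3+R4) = 3.436 × 3.43/23.03 = 0.5117 V.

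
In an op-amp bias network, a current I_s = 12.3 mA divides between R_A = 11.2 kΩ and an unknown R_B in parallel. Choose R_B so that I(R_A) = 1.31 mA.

R_B ≈ 1.34 kΩ

The fraction through R_A equals R_B/(R_A+R_B).
With f = 0.1065, R_B = R_A · f/(1−f) = 11.2 × 0.1192 = 1.335 kΩ.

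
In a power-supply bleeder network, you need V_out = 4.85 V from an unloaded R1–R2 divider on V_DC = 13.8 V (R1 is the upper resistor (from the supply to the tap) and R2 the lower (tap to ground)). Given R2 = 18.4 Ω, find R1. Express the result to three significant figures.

Required fraction k = V_out/V_DC = 0.3514.
So R1 = R2 · (V_DC/V_out − 1) = 18.4 × (13.8/4.85 − 1) = 18.4 × 1.845 = 33.95 Ω.

R1 ≈ 34.0 Ω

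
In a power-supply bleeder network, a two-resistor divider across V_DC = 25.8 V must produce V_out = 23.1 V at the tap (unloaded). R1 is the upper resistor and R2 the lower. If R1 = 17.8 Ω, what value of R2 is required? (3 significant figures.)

Required fraction k = V_out/V_DC = 0.8953.
Rearranging, R2 = R1·k/(1−k) = 17.8 × 8.556 = 152.3 Ω.

R2 ≈ 152 Ω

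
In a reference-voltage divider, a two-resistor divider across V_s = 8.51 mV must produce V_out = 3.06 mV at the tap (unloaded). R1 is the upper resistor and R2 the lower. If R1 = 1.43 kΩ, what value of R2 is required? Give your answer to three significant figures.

R2 ≈ 0.803 kΩ

The divider ratio is R2/(R1+R2) = 3.06/8.51 = 0.3596.
So R2 = R1 · V_out/(V_s − V_out) = 1.43 × 3.06/(8.51 − 3.06) = 1.43 × 0.5615 = 0.8029 kΩ.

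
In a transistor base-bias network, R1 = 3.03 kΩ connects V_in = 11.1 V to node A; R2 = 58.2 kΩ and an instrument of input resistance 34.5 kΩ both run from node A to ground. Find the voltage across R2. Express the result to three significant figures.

V_out ≈ 9.74 V

First combine the lower leg with the load: R2 ‖ R_L = 21.66 kΩ.
Now apply the divider: V_out = 11.1 × 0.8773 = 9.738 V.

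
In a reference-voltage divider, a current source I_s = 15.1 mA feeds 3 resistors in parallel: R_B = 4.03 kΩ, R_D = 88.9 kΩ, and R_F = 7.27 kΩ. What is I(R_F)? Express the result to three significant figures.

ΣG = 1/4.03 + 1/88.9 + 1/7.27 = 0.3969.
R_F takes the fraction G_k/ΣG = 0.1376/0.3969 = 0.3465, so I = 15.1 × 0.3465 = 5.233 mA.

I ≈ 5.23 mA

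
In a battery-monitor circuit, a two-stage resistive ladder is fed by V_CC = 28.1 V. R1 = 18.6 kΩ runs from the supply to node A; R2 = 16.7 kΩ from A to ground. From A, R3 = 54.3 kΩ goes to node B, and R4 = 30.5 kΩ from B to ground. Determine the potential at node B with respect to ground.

Looking into the second stage from A: R3 + R4 = 84.80 kΩ appears in parallel with R2.
Effective lower resistance at A: R2 ‖ 84.80 = 13.95 kΩ.
First divider: V_A = V_CC · 13.95/(18.6 + 13.95) = 12.04 V.
Then the unloaded second divider: V_B = V_A × R4/(R3+R4) = 12.04 × 0.3597 = 4.332 V.

V_B ≈ 4.33 V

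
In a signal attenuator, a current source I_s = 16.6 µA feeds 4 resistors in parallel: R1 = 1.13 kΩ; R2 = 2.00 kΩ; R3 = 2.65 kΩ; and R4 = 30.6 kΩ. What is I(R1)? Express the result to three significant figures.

I ≈ 8.18 µA

Conductances: ΣG = 1/1.13 + 1/2.00 + 1/2.65 + 1/30.6 = 1.795 (1/kΩ).
R1 takes the fraction G_k/ΣG = 0.8850/1.795 = 0.4930, so I = 16.6 × 0.4930 = 8.184 µA.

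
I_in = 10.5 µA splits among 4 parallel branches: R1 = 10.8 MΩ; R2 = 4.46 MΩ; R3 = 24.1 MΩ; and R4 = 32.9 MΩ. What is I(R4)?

I ≈ 0.821 µA

Total conductance ΣG = 1/10.8 + 1/4.46 + 1/24.1 + 1/32.9 = 0.3887 (units of 1/MΩ).
R4 takes the fraction G_k/ΣG = 0.03040/0.3887 = 0.07820, so I = 10.5 × 0.07820 = 0.8211 µA.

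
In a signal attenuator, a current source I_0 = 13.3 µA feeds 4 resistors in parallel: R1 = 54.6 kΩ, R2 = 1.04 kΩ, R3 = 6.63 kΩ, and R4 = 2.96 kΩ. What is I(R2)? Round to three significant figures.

Conductances: ΣG = 1/54.6 + 1/1.04 + 1/6.63 + 1/2.96 = 1.469 (1/kΩ).
Current divider: I(R2) = I_0 · G_k/ΣG = 13.3 × (0.9615/1.469) = 13.3 × 0.6548 = 8.708 µA.

I ≈ 8.71 µA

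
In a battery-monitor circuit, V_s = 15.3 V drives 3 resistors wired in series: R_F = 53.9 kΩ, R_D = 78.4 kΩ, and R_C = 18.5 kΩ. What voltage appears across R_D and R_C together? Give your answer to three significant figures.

V ≈ 9.83 V

Series total: ΣR = 53.9 + 78.4 + 18.5 = 150.8 kΩ.
R_{R_D..R_C} = 78.4 + 18.5 = 96.90 kΩ.
By the voltage-divider rule, V = 15.3 × 96.90/150.8 = 9.831 V.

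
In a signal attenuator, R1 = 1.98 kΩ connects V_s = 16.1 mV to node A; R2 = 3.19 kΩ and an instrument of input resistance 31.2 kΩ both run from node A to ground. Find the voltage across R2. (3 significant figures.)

V_out ≈ 9.56 mV

The load sits in parallel with R2, giving an effective lower resistance R2' = R2·R_L/(R2+R_L) = 2.894 kΩ.
Now apply the divider: V_out = 16.1 × 0.5938 = 9.560 mV.
(Unloaded it would be 9.93 mV; the load pulls it down.)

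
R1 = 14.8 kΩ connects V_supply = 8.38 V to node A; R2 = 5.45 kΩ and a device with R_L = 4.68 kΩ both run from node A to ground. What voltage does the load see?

First combine the lower leg with the load: R2 ‖ R_L = 2.518 kΩ.
Now apply the divider: V_out = 8.38 × 0.1454 = 1.218 V.

V_out ≈ 1.22 V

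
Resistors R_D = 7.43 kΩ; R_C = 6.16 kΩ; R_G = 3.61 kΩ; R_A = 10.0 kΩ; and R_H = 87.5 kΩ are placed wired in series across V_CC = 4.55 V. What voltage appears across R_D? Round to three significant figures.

V ≈ 0.295 V

Series total: ΣR = 7.43 + 6.16 + 3.61 + 10.0 + 87.5 = 114.7 kΩ.
V = V_CC · R/ΣR = 4.55 × 0.06478 = 0.2947 V.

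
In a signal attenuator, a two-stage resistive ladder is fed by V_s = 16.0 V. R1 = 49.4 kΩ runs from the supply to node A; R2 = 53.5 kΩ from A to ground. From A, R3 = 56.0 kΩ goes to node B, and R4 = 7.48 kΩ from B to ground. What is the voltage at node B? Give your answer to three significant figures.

V_B ≈ 0.698 V

The second stage (R3 + R4 = 63.48 kΩ) loads node A in parallel with R2.
Effective lower resistance at A: R2 ‖ 63.48 = 29.03 kΩ.
First divider: V_A = V_s · 29.03/(49.4 + 29.03) = 5.922 V.
Stage 2 is unloaded, so V_B = V_A · R4/(R3+R4) = 5.922 × 7.48/63.48 = 0.6979 V.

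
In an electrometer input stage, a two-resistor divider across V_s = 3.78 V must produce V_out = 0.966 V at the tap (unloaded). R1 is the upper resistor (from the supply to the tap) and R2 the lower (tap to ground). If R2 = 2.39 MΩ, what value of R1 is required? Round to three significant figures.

Required fraction k = V_out/V_s = 0.2556.
R1 = R2·(1/k − 1) = 2.39 × 2.913 = 6.962 MΩ.

R1 ≈ 6.96 MΩ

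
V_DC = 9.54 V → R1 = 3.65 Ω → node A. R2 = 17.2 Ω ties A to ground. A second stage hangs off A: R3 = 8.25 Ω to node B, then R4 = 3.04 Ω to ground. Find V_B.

The second stage (R3 + R4 = 11.29 Ω) loads node A in parallel with R2.
R2 ‖ (R3+R4) = 6.816 Ω.
So V_A = 9.54 × 0.6513 = 6.213 V.
V_B = V_A × 0.2693 = 1.673 V.

V_B ≈ 1.67 V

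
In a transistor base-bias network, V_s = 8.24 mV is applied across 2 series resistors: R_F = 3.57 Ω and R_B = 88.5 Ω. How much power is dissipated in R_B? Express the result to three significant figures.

P ≈ 0.709 µW

Series current I = V_s/ΣR = 8.24/92.07 = 0.08950 mA.
P = I²R = 0.008010 × 88.5 = 0.7089 µW.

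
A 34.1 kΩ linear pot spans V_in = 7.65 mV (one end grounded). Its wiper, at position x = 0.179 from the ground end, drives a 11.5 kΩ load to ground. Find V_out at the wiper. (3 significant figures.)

Lower segment x·R_p = 6.104 kΩ; upper segment (1−x)·R_p = 28.00 kΩ.
(x·R_p) ‖ R_L = 3.987 kΩ.
V_out = 7.65 × 3.987/(28.00 + 3.987) = 0.9537 mV.

V_out ≈ 0.954 mV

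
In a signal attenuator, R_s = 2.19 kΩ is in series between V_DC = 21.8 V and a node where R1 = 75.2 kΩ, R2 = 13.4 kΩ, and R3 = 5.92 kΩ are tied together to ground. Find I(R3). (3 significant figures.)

Parallel bank: R_p = 1/(1/75.2 + 1/13.4 + 1/5.92) = 3.893 kΩ.
Node voltage V_A = V_DC · R_p/(R_s + R_p) = 21.8 × 0.6400 = 13.95 V.
Branch current I = V_A/R3 = 13.95/5.92 = 2.357 mA.

I ≈ 2.36 mA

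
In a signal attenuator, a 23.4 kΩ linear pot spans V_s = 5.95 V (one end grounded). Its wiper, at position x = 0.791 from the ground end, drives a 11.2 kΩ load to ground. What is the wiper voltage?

V_out ≈ 3.50 V

The pot divides into 4.891 kΩ above the wiper and 18.51 kΩ below.
(x·R_p) ‖ R_L = 6.978 kΩ.
Loaded-divider output: V_out = 5.95 × 0.5879 = 3.498 V.
(Unloaded: V_out = x·V_s = 4.71 V.)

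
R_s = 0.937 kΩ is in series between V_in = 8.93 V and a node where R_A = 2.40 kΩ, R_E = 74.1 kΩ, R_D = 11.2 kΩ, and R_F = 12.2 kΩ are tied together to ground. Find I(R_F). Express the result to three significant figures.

Combine the parallel branches: R_p = (1/2.40 + 1/74.1 + 1/11.2 + 1/12.2)⁻¹ = 1.663 kΩ.
V_A = 8.93 × 1.663/2.600 = 5.711 V.
I(R_F) = V_A / R_F = 5.711/12.2 = 0.4682 mA.
(Check via current divider: I_total = 3.435 mA; share G_k/ΣG = 0.1363 → same result.)

I ≈ 0.468 mA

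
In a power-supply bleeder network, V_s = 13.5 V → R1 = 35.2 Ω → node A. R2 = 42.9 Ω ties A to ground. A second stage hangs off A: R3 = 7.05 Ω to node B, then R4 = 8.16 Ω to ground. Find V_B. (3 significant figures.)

V_B ≈ 1.75 V

Looking into the second stage from A: R3 + R4 = 15.21 Ω appears in parallel with R2.
R2 ‖ (R3+R4) = 11.23 Ω.
V_A = 13.5 × 11.23/(35.2 + 11.23) = 3.265 V.
Stage 2 is unloaded, so V_B = V_A · R4/(R3+R4) = 3.265 × 8.16/15.21 = 1.752 V.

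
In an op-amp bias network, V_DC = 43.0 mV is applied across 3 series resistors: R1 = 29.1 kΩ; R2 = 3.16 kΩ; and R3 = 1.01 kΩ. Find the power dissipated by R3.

ΣR = 33.27 kΩ → I = 43.0/33.27 = 1.292 µA.
P = I²R = 1.670 × 1.01 = 1.687 nW.

P ≈ 1.69 nW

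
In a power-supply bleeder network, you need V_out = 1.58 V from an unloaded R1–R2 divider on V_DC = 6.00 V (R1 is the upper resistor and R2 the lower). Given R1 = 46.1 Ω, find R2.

Required fraction k = V_out/V_DC = 0.2633.
So R2 = R1 · V_out/(V_DC − V_out) = 46.1 × 1.58/(6.00 − 1.58) = 46.1 × 0.3575 = 16.48 Ω.

R2 ≈ 16.5 Ω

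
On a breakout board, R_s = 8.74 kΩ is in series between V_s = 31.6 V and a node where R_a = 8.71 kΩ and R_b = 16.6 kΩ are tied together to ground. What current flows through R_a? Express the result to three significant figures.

Combine the parallel branches: R_p = (1/8.71 + 1/16.6)⁻¹ = 5.713 kΩ.
Node voltage V_A = V_s · R_p/(R_s + R_p) = 31.6 × 0.3953 = 12.49 V.
Branch current I = V_A/R_a = 12.49/8.71 = 1.434 mA.

I ≈ 1.43 mA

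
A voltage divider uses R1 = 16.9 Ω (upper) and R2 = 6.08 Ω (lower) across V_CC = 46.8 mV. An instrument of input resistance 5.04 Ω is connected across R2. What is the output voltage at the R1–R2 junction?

V_out ≈ 6.56 mV

The load sits in parallel with R2, giving an effective lower resistance R2' = R2·R_L/(R2+R_L) = 2.756 Ω.
Voltage divider with the loaded lower leg: V_out = 46.8 × 2.756/(16.9 + 2.756) = 46.8 × 0.1402 = 6.561 mV.
(Unloaded it would be 12.4 mV; the load pulls it down.)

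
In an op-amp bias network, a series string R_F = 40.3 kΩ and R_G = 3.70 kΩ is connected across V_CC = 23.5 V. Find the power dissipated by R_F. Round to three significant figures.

Series current I = V_CC/ΣR = 23.5/44.00 = 0.5341 mA.
P(R_F) = I²·R_F = (0.5341)² × 40.3 = 11.50 mW.

P ≈ 11.5 mW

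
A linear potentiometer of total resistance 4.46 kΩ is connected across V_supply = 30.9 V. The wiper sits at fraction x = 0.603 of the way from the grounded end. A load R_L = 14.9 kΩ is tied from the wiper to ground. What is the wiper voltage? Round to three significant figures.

Lower segment x·R_p = 2.689 kΩ; upper segment (1−x)·R_p = 1.771 kΩ.
Lower segment in parallel with the load: 2.689 ‖ 14.9 = 2.278 kΩ.
Then V_out = V_supply · 2.278/(1.771 + 2.278) = 17.39 V.
(Unloaded: V_out = x·V_supply = 18.6 V.)

V_out ≈ 17.4 V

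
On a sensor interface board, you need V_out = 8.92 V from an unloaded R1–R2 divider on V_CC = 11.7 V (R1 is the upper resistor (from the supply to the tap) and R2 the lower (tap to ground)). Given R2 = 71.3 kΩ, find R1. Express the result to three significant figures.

R1 ≈ 22.2 kΩ

The divider ratio is R2/(R1+R2) = 8.92/11.7 = 0.7624.
R1 = R2·(1/k − 1) = 71.3 × 0.3117 = 22.22 kΩ.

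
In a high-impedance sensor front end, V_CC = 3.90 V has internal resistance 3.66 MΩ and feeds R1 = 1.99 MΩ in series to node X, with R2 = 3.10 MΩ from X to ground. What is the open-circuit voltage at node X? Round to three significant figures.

R1' = 3.66 + 1.99 = 5.650 MΩ (source resistance + R1).
With X open, the divider is unloaded: V_th = 3.90 × 3.10/8.750 = 1.382 V.

V_th ≈ 1.38 V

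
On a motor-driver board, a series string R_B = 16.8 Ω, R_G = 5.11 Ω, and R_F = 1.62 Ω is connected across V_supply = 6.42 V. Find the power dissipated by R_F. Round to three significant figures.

The common current is I = 6.42/23.53 = 0.2728 A.
V(R_F) = I·R = 0.4420 V; P = V·I = 0.4420 × 0.2728 = 0.1206 W.

P ≈ 0.121 W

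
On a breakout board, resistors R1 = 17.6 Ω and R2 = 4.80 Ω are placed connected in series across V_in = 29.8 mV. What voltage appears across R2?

V ≈ 6.39 mV

Series total: ΣR = 17.6 + 4.80 = 22.40 Ω.
V = V_in · R/ΣR = 29.8 × 0.2143 = 6.386 mV.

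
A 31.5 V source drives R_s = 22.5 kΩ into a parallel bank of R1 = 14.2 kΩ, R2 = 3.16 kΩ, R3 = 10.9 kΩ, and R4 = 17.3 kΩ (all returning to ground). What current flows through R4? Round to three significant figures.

I ≈ 0.139 mA

Combine the parallel branches: R_p = (1/14.2 + 1/3.16 + 1/10.9 + 1/17.3)⁻¹ = 1.864 kΩ.
V_A = 31.5 × 1.864/24.36 = 2.410 V.
I(R4) = V_A / R4 = 2.410/17.3 = 0.1393 mA.
(Check via current divider: I_total = 1.293 mA; share G_k/ΣG = 0.1078 → same result.)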